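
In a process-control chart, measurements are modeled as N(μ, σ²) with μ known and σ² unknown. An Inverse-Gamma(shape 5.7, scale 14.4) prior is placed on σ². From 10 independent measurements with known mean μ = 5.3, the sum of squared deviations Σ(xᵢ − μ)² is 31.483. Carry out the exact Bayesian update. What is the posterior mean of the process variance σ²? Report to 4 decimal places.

With known mean μ and an Inverse-Gamma(α, β) prior on σ², the Normal likelihood is conjugate: posterior is Inv-Gamma(α + n/2, β + Σ(xᵢ−μ)²/2).
Posterior: Inv-Gamma(5.7 + 10/2, 14.4 + 31.483/2) = Inv-Gamma(10.70, 30.1415).
E[σ²|data] = β/(α−1) = 30.1415/9.70 = 3.1074.

3.1074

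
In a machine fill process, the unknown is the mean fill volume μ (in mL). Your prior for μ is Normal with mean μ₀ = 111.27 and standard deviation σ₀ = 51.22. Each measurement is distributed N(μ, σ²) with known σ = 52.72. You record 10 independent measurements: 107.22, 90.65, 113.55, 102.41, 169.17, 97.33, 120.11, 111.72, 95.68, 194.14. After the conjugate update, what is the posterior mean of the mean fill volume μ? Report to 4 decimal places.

119.3427

For Normal data with known variance σ², a Normal(μ₀, σ₀²) prior on μ is conjugate. Posterior precision = 1/σ₀² + n/σ²; posterior mean is the precision-weighted average of μ₀ and x̄.
Σxᵢ = 107.22 + 90.65 + 113.55 + 102.41 + 169.17 + 97.33 + 120.11 + 111.72 + 95.68 + 194.14 = 1201.98, so n·x̄ = 1201.98.
σ₀² = 51.22² = 2623.4884, σ² = 52.72² = 2779.3984; σ² + n·σ₀² = 2779.3984 + 10·2623.4884 = 29014.2824.
Posterior mean = (μ₀/σ₀² + n·x̄/σ²)/(1/σ₀² + n/σ²) = (σ²·μ₀ + σ₀²·n·x̄)/(σ² + n·σ₀²) = (2779.3984·111.27 + 2623.4884·1201.98)/29014.2824 = 3462644.247/29014.2824 = 119.3427.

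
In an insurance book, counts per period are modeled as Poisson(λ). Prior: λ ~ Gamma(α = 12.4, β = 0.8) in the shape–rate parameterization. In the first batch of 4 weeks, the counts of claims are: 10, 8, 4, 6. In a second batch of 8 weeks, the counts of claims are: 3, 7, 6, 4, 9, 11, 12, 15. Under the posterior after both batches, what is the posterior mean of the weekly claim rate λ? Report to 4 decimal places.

With a Gamma(shape α, rate β) prior, the Poisson likelihood is conjugate: the posterior is Gamma(α + ΣXᵢ, β + n).
Batch 1: sum of counts S = 28 over n = 4 weeks.
After batch 1: Gamma(α+S, β+n) = Gamma(12.4+28, 0.8+4) = Gamma(40.4, 4.8).
Batch 2: sum of counts S = 67 over n = 8 weeks.
After batch 2: Gamma(α+S, β+n) = Gamma(40.4+67, 4.8+8) = Gamma(107.4, 12.8).
Posterior mean = α/β = 107.4/12.8 = 8.3906.

8.3906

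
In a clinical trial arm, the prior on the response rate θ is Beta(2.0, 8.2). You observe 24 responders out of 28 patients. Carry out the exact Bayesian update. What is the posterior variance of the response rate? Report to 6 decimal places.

The Beta prior is conjugate to a Binomial/Bernoulli likelihood; the update adds successes to α and failures to β.
Posterior: Beta(α+k, β+n−k) = Beta(2.0+24, 8.2+4) = Beta(26.0, 12.2).
Var = αβ/((α+β)²(α+β+1)) = 26.0·12.2/(38.2²·39.2) = 0.005545.

0.005545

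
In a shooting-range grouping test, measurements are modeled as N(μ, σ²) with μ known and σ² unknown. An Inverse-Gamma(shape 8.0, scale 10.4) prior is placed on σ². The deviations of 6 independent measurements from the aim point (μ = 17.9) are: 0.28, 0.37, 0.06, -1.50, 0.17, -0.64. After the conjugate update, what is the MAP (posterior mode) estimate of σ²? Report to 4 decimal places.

0.9878

With known mean μ and an Inverse-Gamma(α, β) prior on σ², the Normal likelihood is conjugate: posterior is Inv-Gamma(α + n/2, β + Σ(xᵢ−μ)²/2).
Σ(xᵢ−μ)² = (0.28)² + (0.37)² + (0.06)² + (-1.50)² + (0.17)² + (-0.64)² = 2.9074.
Posterior: Inv-Gamma(8.0 + 6/2, 10.4 + 2.9074/2) = Inv-Gamma(11.00, 11.85370).
Mode = β/(α+1) = 11.85370/12.00 = 0.9878.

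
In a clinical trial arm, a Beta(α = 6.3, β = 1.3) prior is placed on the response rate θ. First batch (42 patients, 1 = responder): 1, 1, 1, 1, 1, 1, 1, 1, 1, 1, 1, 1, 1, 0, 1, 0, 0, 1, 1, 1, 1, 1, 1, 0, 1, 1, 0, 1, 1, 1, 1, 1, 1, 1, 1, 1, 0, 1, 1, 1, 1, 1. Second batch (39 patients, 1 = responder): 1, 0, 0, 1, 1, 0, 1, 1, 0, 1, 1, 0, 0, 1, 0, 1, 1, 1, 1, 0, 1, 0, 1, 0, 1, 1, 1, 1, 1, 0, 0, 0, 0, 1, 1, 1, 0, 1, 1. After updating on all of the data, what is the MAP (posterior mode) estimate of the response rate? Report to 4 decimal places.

0.7540

The Beta prior is conjugate to a Binomial/Bernoulli likelihood; the update adds successes to α and failures to β.
After batch 1: Beta(6.3+36, 1.3+6) = Beta(42.3, 7.3).
After batch 2: Beta(42.3+24, 7.3+15) = Beta(66.3, 22.3).
Mode of Beta(a,b) for a,b>1 is (a−1)/(a+b−2) = 65.3/86.6 = 0.7540.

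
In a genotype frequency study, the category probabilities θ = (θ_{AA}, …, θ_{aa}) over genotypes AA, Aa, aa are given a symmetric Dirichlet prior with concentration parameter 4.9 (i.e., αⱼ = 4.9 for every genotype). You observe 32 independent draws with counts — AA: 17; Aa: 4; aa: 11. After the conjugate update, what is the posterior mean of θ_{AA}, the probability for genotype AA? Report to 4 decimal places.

The Dirichlet prior is conjugate to the Multinomial likelihood: each posterior αⱼ = prior αⱼ + observed count nⱼ.
Posterior concentration: (21.9, 8.9, 15.9), total = 46.7.
E[θ_{AA}|data] = α_{AA}/Σα = 21.9/46.7 = 0.4690.

0.4690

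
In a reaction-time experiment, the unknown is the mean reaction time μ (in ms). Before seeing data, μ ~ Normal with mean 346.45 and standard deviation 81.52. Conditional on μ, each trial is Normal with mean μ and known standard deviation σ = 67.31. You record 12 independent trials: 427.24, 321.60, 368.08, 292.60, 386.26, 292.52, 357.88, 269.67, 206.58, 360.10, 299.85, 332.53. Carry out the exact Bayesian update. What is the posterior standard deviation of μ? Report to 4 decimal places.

18.9012

For Normal data with known variance σ², a Normal(μ₀, σ₀²) prior on μ is conjugate. Posterior precision = 1/σ₀² + n/σ²; posterior mean is the precision-weighted average of μ₀ and x̄.
σ₀² = 81.52² = 6645.5104, σ² = 67.31² = 4530.6361; σ² + n·σ₀² = 4530.6361 + 12·6645.5104 = 84276.7609.
Posterior precision = 1/σ₀² + n/σ² = 1/6645.5104 + 12/4530.6361 = (σ² + n·σ₀²)/(σ₀²σ²) = 84276.7609/(6645.5104·4530.6361); posterior variance σₙ² = σ₀²σ²/(σ² + n·σ₀²) = 6645.5104·4530.6361/84276.7609 = 357.256128.
Posterior SD = √σₙ² = √(6645.5104·4530.6361/84276.7609) = 18.9012.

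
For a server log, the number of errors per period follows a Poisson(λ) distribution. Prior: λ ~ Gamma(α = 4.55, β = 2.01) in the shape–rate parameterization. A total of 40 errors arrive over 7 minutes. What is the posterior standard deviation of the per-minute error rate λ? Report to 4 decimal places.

With a Gamma(shape α, rate β) prior, the Poisson likelihood is conjugate: the posterior is Gamma(α + ΣXᵢ, β + n).
Posterior: Gamma(α+S, β+n) = Gamma(4.55+40, 2.01+7) = Gamma(44.55, 9.01).
SD = √α/β = √44.55/9.01 = 0.7408.

0.7408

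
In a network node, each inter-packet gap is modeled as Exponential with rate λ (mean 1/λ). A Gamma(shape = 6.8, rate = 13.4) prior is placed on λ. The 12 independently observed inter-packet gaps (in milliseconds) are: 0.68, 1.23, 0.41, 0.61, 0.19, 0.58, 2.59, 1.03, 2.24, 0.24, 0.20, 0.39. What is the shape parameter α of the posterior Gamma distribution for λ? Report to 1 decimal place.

With a Gamma(shape α, rate β) prior on the exponential rate λ, the posterior after n observations with total T = Σxᵢ is Gamma(α+n, β+T).
Sum of observations T = 10.39 milliseconds; n = 12.
Posterior: Gamma(6.8+12, 13.4+10.39) = Gamma(18.8, 23.79).
Posterior α = 18.8.

18.8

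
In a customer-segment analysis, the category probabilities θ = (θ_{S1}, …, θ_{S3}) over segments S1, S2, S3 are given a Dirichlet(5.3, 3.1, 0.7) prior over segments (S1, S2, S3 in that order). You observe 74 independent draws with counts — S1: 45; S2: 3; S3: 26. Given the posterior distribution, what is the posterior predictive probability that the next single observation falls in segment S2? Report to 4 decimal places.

0.0734

The Dirichlet prior is conjugate to the Multinomial likelihood: each posterior αⱼ = prior αⱼ + observed count nⱼ.
Posterior concentration: (50.3, 6.1, 26.7), total = 83.1.
P(next = S2 | data) = α_{S2}/Σα = 0.0734.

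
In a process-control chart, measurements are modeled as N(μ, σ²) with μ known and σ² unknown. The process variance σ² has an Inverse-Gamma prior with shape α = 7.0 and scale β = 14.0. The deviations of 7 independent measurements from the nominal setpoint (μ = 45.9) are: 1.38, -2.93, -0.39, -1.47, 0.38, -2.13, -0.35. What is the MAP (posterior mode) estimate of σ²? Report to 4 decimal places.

With known mean μ and an Inverse-Gamma(α, β) prior on σ², the Normal likelihood is conjugate: posterior is Inv-Gamma(α + n/2, β + Σ(xᵢ−μ)²/2).
Σ(xᵢ−μ)² = (1.38)² + (-2.93)² + (-0.39)² + (-1.47)² + (0.38)² + (-2.13)² + (-0.35)² = 17.6061.
Posterior: Inv-Gamma(7.0 + 7/2, 14.0 + 17.6061/2) = Inv-Gamma(10.50, 22.80305).
Mode = β/(α+1) = 22.80305/11.50 = 1.9829.

1.9829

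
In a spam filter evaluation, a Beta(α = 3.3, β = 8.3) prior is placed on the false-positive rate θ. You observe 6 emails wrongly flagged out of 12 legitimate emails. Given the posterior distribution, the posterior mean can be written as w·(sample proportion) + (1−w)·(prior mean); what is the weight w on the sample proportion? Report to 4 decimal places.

The Beta prior is conjugate to a Binomial/Bernoulli likelihood; the update adds successes to α and failures to β.
Posterior mean = (α₀+k)/(α₀+β₀+n) = [n/(α₀+β₀+n)]·(k/n) + [(α₀+β₀)/(α₀+β₀+n)]·α₀/(α₀+β₀), so only n and the prior enter the weight.
The weight on the data is w = n/(α₀+β₀+n) = 12/(3.3+8.3+12) = 12/23.6 = 0.5085.

0.5085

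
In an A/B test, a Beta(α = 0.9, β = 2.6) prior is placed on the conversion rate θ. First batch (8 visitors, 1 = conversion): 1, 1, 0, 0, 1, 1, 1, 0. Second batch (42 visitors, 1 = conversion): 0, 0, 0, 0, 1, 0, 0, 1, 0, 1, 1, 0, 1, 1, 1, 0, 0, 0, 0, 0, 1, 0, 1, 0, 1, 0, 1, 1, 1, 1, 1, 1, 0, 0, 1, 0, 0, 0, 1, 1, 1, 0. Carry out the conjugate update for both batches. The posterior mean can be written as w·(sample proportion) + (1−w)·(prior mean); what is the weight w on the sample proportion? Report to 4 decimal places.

0.9346

The Beta prior is conjugate to a Binomial/Bernoulli likelihood; the update adds successes to α and failures to β.
Total number of visitors: n = 8 + 42 = 50.
Posterior mean = (α₀+k)/(α₀+β₀+n) = [n/(α₀+β₀+n)]·(k/n) + [(α₀+β₀)/(α₀+β₀+n)]·α₀/(α₀+β₀), so only n and the prior enter the weight.
The weight on the data is w = n/(α₀+β₀+n) = 50/(0.9+2.6+50) = 50/53.5 = 0.9346.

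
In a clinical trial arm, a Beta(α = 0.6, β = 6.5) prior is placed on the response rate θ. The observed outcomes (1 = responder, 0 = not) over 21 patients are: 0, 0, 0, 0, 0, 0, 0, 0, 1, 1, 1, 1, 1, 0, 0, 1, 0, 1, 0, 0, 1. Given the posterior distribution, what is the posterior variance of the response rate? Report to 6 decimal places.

The Beta prior is conjugate to a Binomial/Bernoulli likelihood; the update adds successes to α and failures to β.
Posterior: Beta(α+k, β+n−k) = Beta(0.6+8, 6.5+13) = Beta(8.6, 19.5).
Var = αβ/((α+β)²(α+β+1)) = 8.6·19.5/(28.1²·29.1) = 0.007298.

0.007298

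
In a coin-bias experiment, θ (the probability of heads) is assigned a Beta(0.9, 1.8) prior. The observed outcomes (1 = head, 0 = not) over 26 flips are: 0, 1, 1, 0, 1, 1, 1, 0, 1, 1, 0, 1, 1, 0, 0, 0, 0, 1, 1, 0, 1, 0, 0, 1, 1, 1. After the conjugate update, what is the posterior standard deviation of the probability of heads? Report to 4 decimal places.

0.0912

The Beta prior is conjugate to a Binomial/Bernoulli likelihood; the update adds successes to α and failures to β.
Posterior: Beta(α+k, β+n−k) = Beta(0.9+15, 1.8+11) = Beta(15.9, 12.8).
Var = αβ/((α+β)²(α+β+1)) = 15.9·12.8/(28.7²·29.7) = 0.00831930; SD = √0.00831930 = 0.0912.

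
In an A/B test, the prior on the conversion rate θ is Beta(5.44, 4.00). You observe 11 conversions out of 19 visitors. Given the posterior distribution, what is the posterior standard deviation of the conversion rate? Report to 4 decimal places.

The Beta prior is conjugate to a Binomial/Bernoulli likelihood; the update adds successes to α and failures to β.
Posterior: Beta(α+k, β+n−k) = Beta(5.44+11, 4.00+8) = Beta(16.44, 12.00).
Var = αβ/((α+β)²(α+β+1)) = 16.44·12.00/(28.44²·29.44) = 0.00828488; SD = √0.00828488 = 0.0910.

0.0910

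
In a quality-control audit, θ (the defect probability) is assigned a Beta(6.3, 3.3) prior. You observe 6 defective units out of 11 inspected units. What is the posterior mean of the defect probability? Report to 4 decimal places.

The Beta prior is conjugate to a Binomial/Bernoulli likelihood; the update adds successes to α and failures to β.
Posterior: Beta(α+k, β+n−k) = Beta(6.3+6, 3.3+5) = Beta(12.3, 8.3).
Posterior mean = α/(α+β) = 12.3/20.6 = 0.5971.

0.5971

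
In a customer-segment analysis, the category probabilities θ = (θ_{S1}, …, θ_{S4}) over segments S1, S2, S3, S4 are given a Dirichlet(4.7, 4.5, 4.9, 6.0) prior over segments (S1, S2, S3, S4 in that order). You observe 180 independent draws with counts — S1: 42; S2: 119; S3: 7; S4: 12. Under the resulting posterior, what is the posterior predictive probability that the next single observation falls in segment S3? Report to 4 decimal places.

The Dirichlet prior is conjugate to the Multinomial likelihood: each posterior αⱼ = prior αⱼ + observed count nⱼ.
Posterior concentration: (46.7, 123.5, 11.9, 18.0), total = 200.1.
P(next = S3 | data) = α_{S3}/Σα = 0.0595.

0.0595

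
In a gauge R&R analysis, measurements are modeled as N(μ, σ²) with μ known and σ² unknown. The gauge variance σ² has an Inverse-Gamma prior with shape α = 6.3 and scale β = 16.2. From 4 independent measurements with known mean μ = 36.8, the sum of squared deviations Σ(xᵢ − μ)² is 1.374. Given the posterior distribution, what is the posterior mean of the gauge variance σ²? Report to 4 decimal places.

With known mean μ and an Inverse-Gamma(α, β) prior on σ², the Normal likelihood is conjugate: posterior is Inv-Gamma(α + n/2, β + Σ(xᵢ−μ)²/2).
Posterior: Inv-Gamma(6.3 + 4/2, 16.2 + 1.374/2) = Inv-Gamma(8.30, 16.8870).
E[σ²|data] = β/(α−1) = 16.8870/7.30 = 2.3133.

2.3133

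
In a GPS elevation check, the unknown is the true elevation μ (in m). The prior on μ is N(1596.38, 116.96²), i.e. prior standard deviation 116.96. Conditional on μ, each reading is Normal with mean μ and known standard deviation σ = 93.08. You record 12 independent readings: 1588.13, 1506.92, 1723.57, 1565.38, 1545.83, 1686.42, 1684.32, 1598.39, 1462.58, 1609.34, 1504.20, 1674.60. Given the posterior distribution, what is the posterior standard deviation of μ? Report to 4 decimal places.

For Normal data with known variance σ², a Normal(μ₀, σ₀²) prior on μ is conjugate. Posterior precision = 1/σ₀² + n/σ²; posterior mean is the precision-weighted average of μ₀ and x̄.
σ₀² = 116.96² = 13679.6416, σ² = 93.08² = 8663.8864; σ² + n·σ₀² = 8663.8864 + 12·13679.6416 = 172819.5856.
Posterior precision = 1/σ₀² + n/σ² = 1/13679.6416 + 12/8663.8864 = (σ² + n·σ₀²)/(σ₀²σ²) = 172819.5856/(13679.6416·8663.8864); posterior variance σₙ² = σ₀²σ²/(σ² + n·σ₀²) = 13679.6416·8663.8864/172819.5856 = 685.795307.
Posterior SD = √σₙ² = √(13679.6416·8663.8864/172819.5856) = 26.1877.

26.1877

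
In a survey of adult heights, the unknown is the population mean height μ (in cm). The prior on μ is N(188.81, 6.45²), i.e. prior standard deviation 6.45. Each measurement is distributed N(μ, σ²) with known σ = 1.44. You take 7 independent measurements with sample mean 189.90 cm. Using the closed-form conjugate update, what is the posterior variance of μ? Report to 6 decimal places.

For Normal data with known variance σ², a Normal(μ₀, σ₀²) prior on μ is conjugate. Posterior precision = 1/σ₀² + n/σ²; posterior mean is the precision-weighted average of μ₀ and x̄.
σ₀² = 6.45² = 41.6025, σ² = 1.44² = 2.0736; σ² + n·σ₀² = 2.0736 + 7·41.6025 = 293.2911.
Posterior precision = 1/σ₀² + n/σ² = 1/41.6025 + 7/2.0736 = (σ² + n·σ₀²)/(σ₀²σ²) = 293.2911/(41.6025·2.0736); posterior variance σₙ² = σ₀²σ²/(σ² + n·σ₀²) = 41.6025·2.0736/293.2911 = 0.294134.

0.294134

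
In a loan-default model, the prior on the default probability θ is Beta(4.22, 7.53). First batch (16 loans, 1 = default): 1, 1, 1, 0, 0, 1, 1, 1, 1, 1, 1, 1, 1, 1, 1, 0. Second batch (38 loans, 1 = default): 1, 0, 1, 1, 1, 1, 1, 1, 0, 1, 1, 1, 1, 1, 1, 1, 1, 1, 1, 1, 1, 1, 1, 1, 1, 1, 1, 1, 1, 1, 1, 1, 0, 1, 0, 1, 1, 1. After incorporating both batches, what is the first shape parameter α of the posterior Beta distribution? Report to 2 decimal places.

The Beta prior is conjugate to a Binomial/Bernoulli likelihood; the update adds successes to α and failures to β.
After batch 1: Beta(4.22+13, 7.53+3) = Beta(17.22, 10.53).
After batch 2: Beta(17.22+34, 10.53+4) = Beta(51.22, 14.53).
Posterior α = 51.22.

51.22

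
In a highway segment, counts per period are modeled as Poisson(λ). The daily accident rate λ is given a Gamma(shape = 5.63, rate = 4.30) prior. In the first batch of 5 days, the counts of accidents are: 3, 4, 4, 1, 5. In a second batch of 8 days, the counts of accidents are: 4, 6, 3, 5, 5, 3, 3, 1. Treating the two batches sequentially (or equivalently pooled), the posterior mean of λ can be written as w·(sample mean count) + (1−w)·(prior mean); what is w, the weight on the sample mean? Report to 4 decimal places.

With a Gamma(shape α, rate β) prior, the Poisson likelihood is conjugate: the posterior is Gamma(α + ΣXᵢ, β + n).
Total number of days: n = 5 + 8 = 13.
Posterior mean = (α₀+S)/(β₀+n) = [n/(β₀+n)]·(S/n) + [β₀/(β₀+n)]·(α₀/β₀), so only n and β₀ enter the weight.
Weight on data w = n/(β₀+n) = 13/(4.30+13) = 13/17.30 = 0.7514.

0.7514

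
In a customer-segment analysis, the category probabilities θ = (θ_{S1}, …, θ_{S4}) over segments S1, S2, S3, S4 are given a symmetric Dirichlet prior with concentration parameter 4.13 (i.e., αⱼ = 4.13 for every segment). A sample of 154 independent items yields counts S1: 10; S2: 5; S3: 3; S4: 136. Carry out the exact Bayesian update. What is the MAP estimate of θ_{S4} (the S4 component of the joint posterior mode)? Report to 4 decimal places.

The Dirichlet prior is conjugate to the Multinomial likelihood: each posterior αⱼ = prior αⱼ + observed count nⱼ.
Posterior concentration: (14.13, 9.13, 7.13, 140.13), total = 170.52.
Joint mode component: (α_{S4}−1)/(Σα−K) = 139.13/166.52 = 0.8355.

0.8355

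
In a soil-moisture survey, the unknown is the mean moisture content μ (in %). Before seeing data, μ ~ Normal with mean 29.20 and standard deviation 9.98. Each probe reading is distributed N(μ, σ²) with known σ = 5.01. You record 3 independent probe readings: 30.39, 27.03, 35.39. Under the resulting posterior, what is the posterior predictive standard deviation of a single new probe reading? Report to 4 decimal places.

For Normal data with known variance σ², a Normal(μ₀, σ₀²) prior on μ is conjugate. Posterior precision = 1/σ₀² + n/σ²; posterior mean is the precision-weighted average of μ₀ and x̄.
σ₀² = 9.98² = 99.6004, σ² = 5.01² = 25.1001; σ² + n·σ₀² = 25.1001 + 3·99.6004 = 323.9013.
Posterior precision = 1/σ₀² + n/σ² = 1/99.6004 + 3/25.1001 = (σ² + n·σ₀²)/(σ₀²σ²) = 323.9013/(99.6004·25.1001); posterior variance σₙ² = σ₀²σ²/(σ² + n·σ₀²) = 99.6004·25.1001/323.9013 = 7.718339.
Predictive variance for one new observation = σₙ² + σ² = 99.6004·25.1001/323.9013 + 25.1001 = σ²·(σ₀² + 323.9013)/323.9013 = 25.1001·423.5017/323.9013 = 32.818439; SD = √(25.1001·423.5017/323.9013) = 5.7287.

5.7287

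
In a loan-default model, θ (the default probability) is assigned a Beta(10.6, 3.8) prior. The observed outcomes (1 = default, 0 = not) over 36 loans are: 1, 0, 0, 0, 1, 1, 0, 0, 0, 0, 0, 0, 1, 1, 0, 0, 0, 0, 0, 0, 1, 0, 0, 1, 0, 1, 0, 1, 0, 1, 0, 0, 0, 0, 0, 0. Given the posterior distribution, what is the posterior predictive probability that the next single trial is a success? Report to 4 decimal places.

The Beta prior is conjugate to a Binomial/Bernoulli likelihood; the update adds successes to α and failures to β.
Posterior: Beta(α+k, β+n−k) = Beta(10.6+10, 3.8+26) = Beta(20.6, 29.8).
For a single future Bernoulli trial, P(success | data) = α/(α+β) = 0.4087.

0.4087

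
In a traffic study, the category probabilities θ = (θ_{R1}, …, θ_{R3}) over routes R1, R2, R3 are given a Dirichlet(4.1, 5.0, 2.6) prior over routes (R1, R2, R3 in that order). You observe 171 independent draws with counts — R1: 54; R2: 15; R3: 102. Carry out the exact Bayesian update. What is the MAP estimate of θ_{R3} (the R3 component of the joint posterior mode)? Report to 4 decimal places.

0.5765

The Dirichlet prior is conjugate to the Multinomial likelihood: each posterior αⱼ = prior αⱼ + observed count nⱼ.
Posterior concentration: (58.1, 20.0, 104.6), total = 182.7.
Joint mode component: (α_{R3}−1)/(Σα−K) = 103.6/179.7 = 0.5765.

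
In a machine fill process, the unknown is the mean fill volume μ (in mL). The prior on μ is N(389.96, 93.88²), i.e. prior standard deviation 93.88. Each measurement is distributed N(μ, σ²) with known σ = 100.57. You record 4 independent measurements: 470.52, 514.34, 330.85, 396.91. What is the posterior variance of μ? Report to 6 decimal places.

For Normal data with known variance σ², a Normal(μ₀, σ₀²) prior on μ is conjugate. Posterior precision = 1/σ₀² + n/σ²; posterior mean is the precision-weighted average of μ₀ and x̄.
σ₀² = 93.88² = 8813.4544, σ² = 100.57² = 10114.3249; σ² + n·σ₀² = 10114.3249 + 4·8813.4544 = 45368.1425.
Posterior precision = 1/σ₀² + n/σ² = 1/8813.4544 + 4/10114.3249 = (σ² + n·σ₀²)/(σ₀²σ²) = 45368.1425/(8813.4544·10114.3249); posterior variance σₙ² = σ₀²σ²/(σ² + n·σ₀²) = 8813.4544·10114.3249/45368.1425 = 1964.862046.

1964.862046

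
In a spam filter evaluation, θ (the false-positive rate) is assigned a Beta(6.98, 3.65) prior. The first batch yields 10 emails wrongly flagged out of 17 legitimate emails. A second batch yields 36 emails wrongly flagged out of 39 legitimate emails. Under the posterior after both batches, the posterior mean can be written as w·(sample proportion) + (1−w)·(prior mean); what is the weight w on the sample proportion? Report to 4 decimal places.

The Beta prior is conjugate to a Binomial/Bernoulli likelihood; the update adds successes to α and failures to β.
Total number of legitimate emails: n = 17 + 39 = 56.
Posterior mean = (α₀+k)/(α₀+β₀+n) = [n/(α₀+β₀+n)]·(k/n) + [(α₀+β₀)/(α₀+β₀+n)]·α₀/(α₀+β₀), so only n and the prior enter the weight.
The weight on the data is w = n/(α₀+β₀+n) = 56/(6.98+3.65+56) = 56/66.63 = 0.8405.

0.8405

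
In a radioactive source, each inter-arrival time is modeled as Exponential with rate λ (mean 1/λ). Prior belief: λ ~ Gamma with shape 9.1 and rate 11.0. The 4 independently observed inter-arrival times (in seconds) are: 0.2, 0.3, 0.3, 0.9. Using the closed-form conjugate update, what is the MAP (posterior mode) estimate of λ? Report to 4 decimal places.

With a Gamma(shape α, rate β) prior on the exponential rate λ, the posterior after n observations with total T = Σxᵢ is Gamma(α+n, β+T).
Sum of observations T = 1.7 seconds; n = 4.
Posterior: Gamma(9.1+4, 11.0+1.7) = Gamma(13.1, 12.7).
Mode = (α−1)/β = 0.9528.

0.9528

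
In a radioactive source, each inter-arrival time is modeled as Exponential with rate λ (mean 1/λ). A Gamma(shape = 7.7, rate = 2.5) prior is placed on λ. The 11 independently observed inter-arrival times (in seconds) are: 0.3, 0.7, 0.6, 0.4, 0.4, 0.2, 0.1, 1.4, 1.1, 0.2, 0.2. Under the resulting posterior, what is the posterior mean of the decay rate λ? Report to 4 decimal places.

With a Gamma(shape α, rate β) prior on the exponential rate λ, the posterior after n observations with total T = Σxᵢ is Gamma(α+n, β+T).
Sum of observations T = 5.6 seconds; n = 11.
Posterior: Gamma(7.7+11, 2.5+5.6) = Gamma(18.7, 8.1).
Posterior mean of λ = α/β = 18.7/8.1 = 2.3086.

2.3086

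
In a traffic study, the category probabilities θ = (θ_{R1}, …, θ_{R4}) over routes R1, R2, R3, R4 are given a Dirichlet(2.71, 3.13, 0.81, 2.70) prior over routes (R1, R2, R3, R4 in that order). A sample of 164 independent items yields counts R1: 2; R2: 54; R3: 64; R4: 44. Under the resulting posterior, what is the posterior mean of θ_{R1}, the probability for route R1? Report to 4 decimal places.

The Dirichlet prior is conjugate to the Multinomial likelihood: each posterior αⱼ = prior αⱼ + observed count nⱼ.
Posterior concentration: (4.71, 57.13, 64.81, 46.70), total = 173.35.
E[θ_{R1}|data] = α_{R1}/Σα = 4.71/173.35 = 0.0272.

0.0272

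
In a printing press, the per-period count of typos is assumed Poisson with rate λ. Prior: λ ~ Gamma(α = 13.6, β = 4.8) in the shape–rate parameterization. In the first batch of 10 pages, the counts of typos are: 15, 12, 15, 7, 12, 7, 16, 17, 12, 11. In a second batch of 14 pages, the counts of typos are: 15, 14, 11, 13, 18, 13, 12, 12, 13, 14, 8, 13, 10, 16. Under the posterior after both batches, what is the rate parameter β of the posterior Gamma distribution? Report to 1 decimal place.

28.8

With a Gamma(shape α, rate β) prior, the Poisson likelihood is conjugate: the posterior is Gamma(α + ΣXᵢ, β + n).
Batch 1: sum of counts S = 124 over n = 10 pages.
After batch 1: Gamma(α+S, β+n) = Gamma(13.6+124, 4.8+10) = Gamma(137.6, 14.8).
Batch 2: sum of counts S = 182 over n = 14 pages.
After batch 2: Gamma(α+S, β+n) = Gamma(137.6+182, 14.8+14) = Gamma(319.6, 28.8).
Posterior β = 28.8.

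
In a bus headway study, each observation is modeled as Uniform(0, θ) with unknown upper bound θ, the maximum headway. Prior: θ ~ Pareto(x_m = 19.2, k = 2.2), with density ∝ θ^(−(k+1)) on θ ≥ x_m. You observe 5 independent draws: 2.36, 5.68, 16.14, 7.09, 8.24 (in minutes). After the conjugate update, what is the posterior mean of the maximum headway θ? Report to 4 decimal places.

22.2968

A Pareto(scale x_m, shape k) prior on the upper bound θ of Uniform(0, θ) is conjugate: posterior is Pareto(max(x_m, max xᵢ), k + n).
Sample maximum = 16.14; prior scale x_m = 19.2 → posterior scale = max = 19.20.
Posterior shape = 2.2 + 5 = 7.2.
E[θ|data] = k·x_m/(k−1) = 7.2·19.20/6.2 = 22.2968.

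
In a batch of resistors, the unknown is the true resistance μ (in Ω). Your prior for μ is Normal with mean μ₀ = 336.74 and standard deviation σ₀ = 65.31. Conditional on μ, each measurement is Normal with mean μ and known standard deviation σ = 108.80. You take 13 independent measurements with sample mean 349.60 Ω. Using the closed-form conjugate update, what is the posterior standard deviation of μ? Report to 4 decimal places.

For Normal data with known variance σ², a Normal(μ₀, σ₀²) prior on μ is conjugate. Posterior precision = 1/σ₀² + n/σ²; posterior mean is the precision-weighted average of μ₀ and x̄.
σ₀² = 65.31² = 4265.3961, σ² = 108.80² = 11837.44; σ² + n·σ₀² = 11837.44 + 13·4265.3961 = 67287.5893.
Posterior precision = 1/σ₀² + n/σ² = 1/4265.3961 + 13/11837.44 = (σ² + n·σ₀²)/(σ₀²σ²) = 67287.5893/(4265.3961·11837.44); posterior variance σₙ² = σ₀²σ²/(σ² + n·σ₀²) = 4265.3961·11837.44/67287.5893 = 750.381622.
Posterior SD = √σₙ² = √(4265.3961·11837.44/67287.5893) = 27.3931.

27.3931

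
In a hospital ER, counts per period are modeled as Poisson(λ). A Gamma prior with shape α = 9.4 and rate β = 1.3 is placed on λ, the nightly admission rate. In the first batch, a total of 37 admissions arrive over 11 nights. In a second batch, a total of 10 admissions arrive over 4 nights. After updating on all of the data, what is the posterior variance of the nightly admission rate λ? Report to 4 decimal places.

0.2123

With a Gamma(shape α, rate β) prior, the Poisson likelihood is conjugate: the posterior is Gamma(α + ΣXᵢ, β + n).
After batch 1: Gamma(α+S, β+n) = Gamma(9.4+37, 1.3+11) = Gamma(46.4, 12.3).
After batch 2: Gamma(α+S, β+n) = Gamma(46.4+10, 12.3+4) = Gamma(56.4, 16.3).
Var = α/β² = 56.4/16.3² = 0.2123.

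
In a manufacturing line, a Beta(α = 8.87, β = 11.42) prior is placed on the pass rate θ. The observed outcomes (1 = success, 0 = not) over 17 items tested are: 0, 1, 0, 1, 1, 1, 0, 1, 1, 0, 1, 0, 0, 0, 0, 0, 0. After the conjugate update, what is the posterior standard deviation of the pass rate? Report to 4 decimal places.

The Beta prior is conjugate to a Binomial/Bernoulli likelihood; the update adds successes to α and failures to β.
Posterior: Beta(α+k, β+n−k) = Beta(8.87+7, 11.42+10) = Beta(15.87, 21.42).
Var = αβ/((α+β)²(α+β+1)) = 15.87·21.42/(37.29²·38.29) = 0.00638449; SD = √0.00638449 = 0.0799.

0.0799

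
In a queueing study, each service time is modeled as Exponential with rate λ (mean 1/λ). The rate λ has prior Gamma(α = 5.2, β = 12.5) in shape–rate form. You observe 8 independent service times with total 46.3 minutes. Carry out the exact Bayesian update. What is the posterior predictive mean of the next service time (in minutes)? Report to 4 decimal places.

4.8197

With a Gamma(shape α, rate β) prior on the exponential rate λ, the posterior after n observations with total T = Σxᵢ is Gamma(α+n, β+T).
Posterior: Gamma(5.2+8, 12.5+46.3) = Gamma(13.2, 58.8).
The predictive distribution for the next observation is Lomax; its mean is β/(α−1) = 58.8/12.2 = 4.8197.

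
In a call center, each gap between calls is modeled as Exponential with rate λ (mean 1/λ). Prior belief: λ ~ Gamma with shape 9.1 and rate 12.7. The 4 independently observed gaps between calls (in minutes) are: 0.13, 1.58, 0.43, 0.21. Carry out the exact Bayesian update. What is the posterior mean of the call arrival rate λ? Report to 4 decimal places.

0.8704

With a Gamma(shape α, rate β) prior on the exponential rate λ, the posterior after n observations with total T = Σxᵢ is Gamma(α+n, β+T).
Sum of observations T = 2.35 minutes; n = 4.
Posterior: Gamma(9.1+4, 12.7+2.35) = Gamma(13.1, 15.05).
Posterior mean of λ = α/β = 13.1/15.05 = 0.8704.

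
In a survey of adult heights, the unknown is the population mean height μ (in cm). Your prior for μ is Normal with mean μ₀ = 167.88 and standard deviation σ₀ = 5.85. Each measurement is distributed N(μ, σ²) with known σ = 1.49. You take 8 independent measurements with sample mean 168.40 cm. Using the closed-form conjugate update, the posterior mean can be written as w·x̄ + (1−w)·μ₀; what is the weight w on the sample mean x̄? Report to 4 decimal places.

For Normal data with known variance σ², a Normal(μ₀, σ₀²) prior on μ is conjugate. Posterior precision = 1/σ₀² + n/σ²; posterior mean is the precision-weighted average of μ₀ and x̄.
σ₀² = 5.85² = 34.2225, σ² = 1.49² = 2.2201. Prior precision 1/σ₀² = 1/34.2225; data precision n/σ² = 8/2.2201.
w = (n/σ²)/(1/σ₀² + n/σ²) = n·σ₀²/(σ² + n·σ₀²) = 8·34.2225/(2.2201 + 8·34.2225) = 273.78/276.0001 = 0.9920.

0.9920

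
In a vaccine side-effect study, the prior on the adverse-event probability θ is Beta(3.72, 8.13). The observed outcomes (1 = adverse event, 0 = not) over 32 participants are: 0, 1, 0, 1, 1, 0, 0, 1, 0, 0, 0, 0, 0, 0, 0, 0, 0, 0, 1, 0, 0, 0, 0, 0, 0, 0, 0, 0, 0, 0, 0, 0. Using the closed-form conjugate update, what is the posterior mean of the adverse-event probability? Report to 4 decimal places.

The Beta prior is conjugate to a Binomial/Bernoulli likelihood; the update adds successes to α and failures to β.
Posterior: Beta(α+k, β+n−k) = Beta(3.72+5, 8.13+27) = Beta(8.72, 35.13).
Posterior mean = α/(α+β) = 8.72/43.85 = 0.1989.

0.1989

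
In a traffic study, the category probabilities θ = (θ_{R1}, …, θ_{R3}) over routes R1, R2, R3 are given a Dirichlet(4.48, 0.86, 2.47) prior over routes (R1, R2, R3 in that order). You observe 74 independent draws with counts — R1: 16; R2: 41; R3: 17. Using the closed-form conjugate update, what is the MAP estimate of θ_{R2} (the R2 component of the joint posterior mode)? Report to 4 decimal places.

0.5185

The Dirichlet prior is conjugate to the Multinomial likelihood: each posterior αⱼ = prior αⱼ + observed count nⱼ.
Posterior concentration: (20.48, 41.86, 19.47), total = 81.81.
Joint mode component: (α_{R2}−1)/(Σα−K) = 40.86/78.81 = 0.5185.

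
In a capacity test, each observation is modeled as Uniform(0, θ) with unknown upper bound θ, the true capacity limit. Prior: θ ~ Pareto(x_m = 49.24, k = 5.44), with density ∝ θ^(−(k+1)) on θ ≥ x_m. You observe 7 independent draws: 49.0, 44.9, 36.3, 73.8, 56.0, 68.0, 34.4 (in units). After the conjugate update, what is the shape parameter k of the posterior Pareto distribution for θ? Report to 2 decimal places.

12.44

A Pareto(scale x_m, shape k) prior on the upper bound θ of Uniform(0, θ) is conjugate: posterior is Pareto(max(x_m, max xᵢ), k + n).
Sample maximum = 73.8; prior scale x_m = 49.24 → posterior scale = max = 73.80.
Posterior shape = 5.44 + 7 = 12.44.
Posterior shape k = 12.44.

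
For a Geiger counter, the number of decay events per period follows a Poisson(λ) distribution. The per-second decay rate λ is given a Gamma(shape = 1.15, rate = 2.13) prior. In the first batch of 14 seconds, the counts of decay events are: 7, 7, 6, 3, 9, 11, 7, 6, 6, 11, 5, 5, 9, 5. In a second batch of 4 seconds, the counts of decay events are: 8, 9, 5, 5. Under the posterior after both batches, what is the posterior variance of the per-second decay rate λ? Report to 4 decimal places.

0.3088

With a Gamma(shape α, rate β) prior, the Poisson likelihood is conjugate: the posterior is Gamma(α + ΣXᵢ, β + n).
Batch 1: sum of counts S = 97 over n = 14 seconds.
After batch 1: Gamma(α+S, β+n) = Gamma(1.15+97, 2.13+14) = Gamma(98.15, 16.13).
Batch 2: sum of counts S = 27 over n = 4 seconds.
After batch 2: Gamma(α+S, β+n) = Gamma(98.15+27, 16.13+4) = Gamma(125.15, 20.13).
Var = α/β² = 125.15/20.13² = 0.3088.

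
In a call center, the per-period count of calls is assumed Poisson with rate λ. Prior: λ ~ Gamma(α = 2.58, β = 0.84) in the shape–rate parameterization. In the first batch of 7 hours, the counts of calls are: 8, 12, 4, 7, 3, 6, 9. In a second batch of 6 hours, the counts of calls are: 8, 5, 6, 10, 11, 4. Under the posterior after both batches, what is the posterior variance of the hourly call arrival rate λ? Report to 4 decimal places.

With a Gamma(shape α, rate β) prior, the Poisson likelihood is conjugate: the posterior is Gamma(α + ΣXᵢ, β + n).
Batch 1: sum of counts S = 49 over n = 7 hours.
After batch 1: Gamma(α+S, β+n) = Gamma(2.58+49, 0.84+7) = Gamma(51.58, 7.84).
Batch 2: sum of counts S = 44 over n = 6 hours.
After batch 2: Gamma(α+S, β+n) = Gamma(51.58+44, 7.84+6) = Gamma(95.58, 13.84).
Var = α/β² = 95.58/13.84² = 0.4990.

0.4990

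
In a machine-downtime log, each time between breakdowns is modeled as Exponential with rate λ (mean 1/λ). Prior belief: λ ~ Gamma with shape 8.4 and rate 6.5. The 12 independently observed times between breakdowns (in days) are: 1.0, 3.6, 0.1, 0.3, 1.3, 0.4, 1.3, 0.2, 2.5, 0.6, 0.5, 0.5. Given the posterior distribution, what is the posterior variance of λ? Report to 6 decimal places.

0.057718

With a Gamma(shape α, rate β) prior on the exponential rate λ, the posterior after n observations with total T = Σxᵢ is Gamma(α+n, β+T).
Sum of observations T = 12.3 days; n = 12.
Posterior: Gamma(8.4+12, 6.5+12.3) = Gamma(20.4, 18.8).
Var = α/β² = 0.057718.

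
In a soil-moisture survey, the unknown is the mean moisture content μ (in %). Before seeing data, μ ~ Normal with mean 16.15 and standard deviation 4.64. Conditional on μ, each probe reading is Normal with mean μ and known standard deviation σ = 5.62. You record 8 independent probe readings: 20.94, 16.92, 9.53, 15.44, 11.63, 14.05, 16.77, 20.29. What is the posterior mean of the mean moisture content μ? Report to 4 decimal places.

For Normal data with known variance σ², a Normal(μ₀, σ₀²) prior on μ is conjugate. Posterior precision = 1/σ₀² + n/σ²; posterior mean is the precision-weighted average of μ₀ and x̄.
Σxᵢ = 20.94 + 16.92 + 9.53 + 15.44 + 11.63 + 14.05 + 16.77 + 20.29 = 125.57, so n·x̄ = 125.57.
σ₀² = 4.64² = 21.5296, σ² = 5.62² = 31.5844; σ² + n·σ₀² = 31.5844 + 8·21.5296 = 203.8212.
Posterior mean = (μ₀/σ₀² + n·x̄/σ²)/(1/σ₀² + n/σ²) = (σ²·μ₀ + σ₀²·n·x̄)/(σ² + n·σ₀²) = (31.5844·16.15 + 21.5296·125.57)/203.8212 = 3213.559932/203.8212 = 15.7666.

15.7666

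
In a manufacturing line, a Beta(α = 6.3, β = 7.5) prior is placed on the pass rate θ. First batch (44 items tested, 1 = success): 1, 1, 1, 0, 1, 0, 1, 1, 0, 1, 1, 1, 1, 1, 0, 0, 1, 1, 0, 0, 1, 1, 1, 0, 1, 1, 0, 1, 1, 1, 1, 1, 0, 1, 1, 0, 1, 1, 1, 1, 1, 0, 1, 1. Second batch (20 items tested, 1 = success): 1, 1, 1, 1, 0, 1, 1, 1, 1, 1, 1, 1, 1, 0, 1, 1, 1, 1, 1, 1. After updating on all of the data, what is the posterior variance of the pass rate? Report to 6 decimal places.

0.002538

The Beta prior is conjugate to a Binomial/Bernoulli likelihood; the update adds successes to α and failures to β.
After batch 1: Beta(6.3+32, 7.5+12) = Beta(38.3, 19.5).
After batch 2: Beta(38.3+18, 19.5+2) = Beta(56.3, 21.5).
Var = αβ/((α+β)²(α+β+1)) = 56.3·21.5/(77.8²·78.8) = 0.002538.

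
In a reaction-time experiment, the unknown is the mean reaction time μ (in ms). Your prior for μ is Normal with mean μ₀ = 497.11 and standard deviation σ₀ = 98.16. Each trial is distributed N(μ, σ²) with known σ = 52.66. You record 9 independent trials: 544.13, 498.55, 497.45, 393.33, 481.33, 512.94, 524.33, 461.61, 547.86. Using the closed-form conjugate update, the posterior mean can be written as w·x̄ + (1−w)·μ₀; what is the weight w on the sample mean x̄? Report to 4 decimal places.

0.9690

For Normal data with known variance σ², a Normal(μ₀, σ₀²) prior on μ is conjugate. Posterior precision = 1/σ₀² + n/σ²; posterior mean is the precision-weighted average of μ₀ and x̄.
σ₀² = 98.16² = 9635.3856, σ² = 52.66² = 2773.0756. Prior precision 1/σ₀² = 1/9635.3856; data precision n/σ² = 9/2773.0756.
w = (n/σ²)/(1/σ₀² + n/σ²) = n·σ₀²/(σ² + n·σ₀²) = 9·9635.3856/(2773.0756 + 9·9635.3856) = 86718.4704/89491.546 = 0.9690.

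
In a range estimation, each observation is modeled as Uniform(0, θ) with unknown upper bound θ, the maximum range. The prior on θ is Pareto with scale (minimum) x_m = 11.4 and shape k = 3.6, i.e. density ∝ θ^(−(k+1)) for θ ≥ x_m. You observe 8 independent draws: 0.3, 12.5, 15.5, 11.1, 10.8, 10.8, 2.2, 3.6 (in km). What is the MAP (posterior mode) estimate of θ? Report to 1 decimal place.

A Pareto(scale x_m, shape k) prior on the upper bound θ of Uniform(0, θ) is conjugate: posterior is Pareto(max(x_m, max xᵢ), k + n).
Sample maximum = 15.5; prior scale x_m = 11.4 → posterior scale = max = 15.5.
Posterior shape = 3.6 + 8 = 11.6.
The Pareto density is decreasing on [x_m, ∞), so the mode is x_m = 15.5.

15.5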